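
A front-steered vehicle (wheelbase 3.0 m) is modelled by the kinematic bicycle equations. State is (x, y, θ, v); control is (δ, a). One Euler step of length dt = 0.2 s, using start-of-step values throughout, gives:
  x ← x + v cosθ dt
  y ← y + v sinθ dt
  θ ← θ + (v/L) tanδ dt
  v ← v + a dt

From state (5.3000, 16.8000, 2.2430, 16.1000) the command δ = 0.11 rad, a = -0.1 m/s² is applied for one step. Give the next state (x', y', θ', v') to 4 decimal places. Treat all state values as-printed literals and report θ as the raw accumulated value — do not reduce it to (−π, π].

x' = 5.3000 + 16.1000·cos(2.2430)·0.2 = 3.2949
y' = 16.8000 + 16.1000·sin(2.2430)·0.2 = 19.3195
θ' = 2.2430 + (16.1000/3.0)·tan(0.11)·0.2 = 2.3615
v' = 16.1000 − 0.1000·0.2 = 16.0800

(3.2949, 19.3195, 2.3615, 16.0800)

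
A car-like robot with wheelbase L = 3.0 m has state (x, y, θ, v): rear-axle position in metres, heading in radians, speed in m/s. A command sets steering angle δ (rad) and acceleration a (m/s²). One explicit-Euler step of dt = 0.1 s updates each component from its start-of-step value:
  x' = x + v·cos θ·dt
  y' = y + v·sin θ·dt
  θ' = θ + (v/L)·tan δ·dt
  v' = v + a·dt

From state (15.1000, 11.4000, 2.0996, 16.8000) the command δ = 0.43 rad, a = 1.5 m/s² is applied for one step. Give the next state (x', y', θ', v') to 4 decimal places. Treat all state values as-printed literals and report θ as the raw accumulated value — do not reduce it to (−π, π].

x' = 15.1000 + 16.8000·cos(2.0996)·0.1 = 14.2524
y' = 11.4000 + 16.8000·sin(2.0996)·0.1 = 12.8505
θ' = 2.0996 + (16.8000/3.0)·tan(0.43)·0.1 = 2.3564
v' = 16.8000 + 1.5000·0.1 = 16.9500

(14.2524, 12.8505, 2.3564, 16.9500)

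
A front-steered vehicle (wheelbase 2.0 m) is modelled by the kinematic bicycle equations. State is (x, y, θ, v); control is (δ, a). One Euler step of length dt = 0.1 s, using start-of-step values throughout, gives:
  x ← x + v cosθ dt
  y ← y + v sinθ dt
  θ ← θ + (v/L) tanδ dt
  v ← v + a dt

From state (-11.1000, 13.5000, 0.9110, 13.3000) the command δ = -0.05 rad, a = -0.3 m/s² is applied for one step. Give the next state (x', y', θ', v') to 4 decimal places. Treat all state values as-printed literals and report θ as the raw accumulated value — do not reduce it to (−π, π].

x' = -11.1000 + 13.3000·cos(0.9110)·0.1 = -10.2848
y' = 13.5000 + 13.3000·sin(0.9110)·0.1 = 14.5509
θ' = 0.9110 + (13.3000/2.0)·tan(-0.05)·0.1 = 0.8777
v' = 13.3000 − 0.3000·0.1 = 13.2700

(-10.2848, 14.5509, 0.8777, 13.2700)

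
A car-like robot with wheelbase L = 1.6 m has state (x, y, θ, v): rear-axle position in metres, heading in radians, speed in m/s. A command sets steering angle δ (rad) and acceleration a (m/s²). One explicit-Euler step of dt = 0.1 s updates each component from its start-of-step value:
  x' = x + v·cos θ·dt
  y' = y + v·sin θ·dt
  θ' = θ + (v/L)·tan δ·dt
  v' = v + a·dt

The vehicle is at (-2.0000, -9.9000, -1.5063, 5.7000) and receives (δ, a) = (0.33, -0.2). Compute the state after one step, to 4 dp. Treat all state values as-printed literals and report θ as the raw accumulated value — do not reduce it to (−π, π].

x' = -2.0000 + 5.7000·cos(-1.5063)·0.1 = -1.9633
y' = -9.9000 + 5.7000·sin(-1.5063)·0.1 = -10.4688
θ' = -1.5063 + (5.7000/1.6)·tan(0.33)·0.1 = -1.3843
v' = 5.7000 − 0.2000·0.1 = 5.6800

(-1.9633, -10.4688, -1.3843, 5.6800)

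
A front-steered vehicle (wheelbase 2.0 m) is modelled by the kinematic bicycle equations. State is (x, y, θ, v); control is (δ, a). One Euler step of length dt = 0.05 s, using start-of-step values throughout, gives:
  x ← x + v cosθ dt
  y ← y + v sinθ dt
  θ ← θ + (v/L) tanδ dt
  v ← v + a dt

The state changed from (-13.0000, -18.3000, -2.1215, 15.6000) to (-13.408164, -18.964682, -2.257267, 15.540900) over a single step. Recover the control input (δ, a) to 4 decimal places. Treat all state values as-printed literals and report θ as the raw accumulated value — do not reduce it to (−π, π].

δ = -0.3350, a = -1.1820

a = (v'−v)/dt = (-0.059100)/0.05 = -1.1820
Δθ = θ'−θ = -0.135767;  (v·dt/L) = 15.6000·0.05/2.0 = 0.390000
tan δ = Δθ·L/(v·dt) = -0.348121  →  δ = -0.3350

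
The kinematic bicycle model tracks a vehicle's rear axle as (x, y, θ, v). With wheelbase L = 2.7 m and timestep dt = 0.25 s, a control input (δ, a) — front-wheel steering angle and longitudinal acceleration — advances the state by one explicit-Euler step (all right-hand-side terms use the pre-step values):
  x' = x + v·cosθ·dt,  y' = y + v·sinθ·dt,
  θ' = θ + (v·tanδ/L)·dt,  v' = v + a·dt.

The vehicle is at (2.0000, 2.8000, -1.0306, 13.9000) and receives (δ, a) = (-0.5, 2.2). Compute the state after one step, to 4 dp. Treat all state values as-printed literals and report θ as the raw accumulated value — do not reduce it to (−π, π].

(3.7872, -0.1802, -1.7337, 14.4500)

x' = 2.0000 + 13.9000·cos(-1.0306)·0.25 = 3.7872
y' = 2.8000 + 13.9000·sin(-1.0306)·0.25 = -0.1802
θ' = -1.0306 + (13.9000/2.7)·tan(-0.5)·0.25 = -1.7337
v' = 13.9000 + 2.2000·0.25 = 14.4500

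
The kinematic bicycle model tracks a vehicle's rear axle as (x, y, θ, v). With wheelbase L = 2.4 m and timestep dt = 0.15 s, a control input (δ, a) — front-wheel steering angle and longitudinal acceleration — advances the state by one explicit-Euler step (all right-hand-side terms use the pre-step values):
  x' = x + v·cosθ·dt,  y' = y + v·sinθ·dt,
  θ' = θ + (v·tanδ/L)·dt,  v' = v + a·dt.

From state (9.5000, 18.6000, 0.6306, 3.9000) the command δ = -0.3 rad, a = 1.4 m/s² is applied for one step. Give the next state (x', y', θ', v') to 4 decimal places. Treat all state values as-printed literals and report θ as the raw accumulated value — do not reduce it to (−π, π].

(9.9725, 18.9449, 0.5552, 4.1100)

x' = 9.5000 + 3.9000·cos(0.6306)·0.15 = 9.9725
y' = 18.6000 + 3.9000·sin(0.6306)·0.15 = 18.9449
θ' = 0.6306 + (3.9000/2.4)·tan(-0.3)·0.15 = 0.5552
v' = 3.9000 + 1.4000·0.15 = 4.1100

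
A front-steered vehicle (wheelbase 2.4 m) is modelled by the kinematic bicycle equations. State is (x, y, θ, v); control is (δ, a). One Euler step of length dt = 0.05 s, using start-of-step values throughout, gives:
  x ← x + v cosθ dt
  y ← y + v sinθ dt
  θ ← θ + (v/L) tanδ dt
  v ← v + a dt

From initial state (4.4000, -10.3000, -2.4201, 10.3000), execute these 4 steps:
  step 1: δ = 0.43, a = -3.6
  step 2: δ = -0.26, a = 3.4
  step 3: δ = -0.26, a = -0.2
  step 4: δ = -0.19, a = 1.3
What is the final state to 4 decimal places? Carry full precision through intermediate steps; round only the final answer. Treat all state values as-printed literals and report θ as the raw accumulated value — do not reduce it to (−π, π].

after step 1 (δ=0.43, a=-3.6): (4.013327, -10.640161, -2.321688, 10.120000)
after step 2 (δ=-0.26, a=3.4): (3.668088, -11.010088, -2.377774, 10.290000)
after step 3 (δ=-0.26, a=-0.2): (3.296517, -11.365959, -2.434802, 10.280000)
after step 4 (δ=-0.19, a=1.3): (2.905645, -11.699749, -2.475991, 10.345000)

(2.9056, -11.6997, -2.4760, 10.3450)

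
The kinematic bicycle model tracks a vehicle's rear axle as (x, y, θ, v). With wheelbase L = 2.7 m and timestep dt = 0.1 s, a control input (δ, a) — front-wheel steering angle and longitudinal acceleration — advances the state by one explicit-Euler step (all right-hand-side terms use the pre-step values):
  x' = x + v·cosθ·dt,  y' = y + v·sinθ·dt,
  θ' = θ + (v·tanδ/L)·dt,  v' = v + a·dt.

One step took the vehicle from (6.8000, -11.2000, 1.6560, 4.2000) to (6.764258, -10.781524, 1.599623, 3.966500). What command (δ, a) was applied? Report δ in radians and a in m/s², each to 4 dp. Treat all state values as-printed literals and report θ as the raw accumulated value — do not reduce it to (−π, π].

a = (v'−v)/dt = (-0.233500)/0.1 = -2.3350
Δθ = θ'−θ = -0.056377;  (v·dt/L) = 4.2000·0.1/2.7 = 0.155556
tan δ = Δθ·L/(v·dt) = -0.362424  →  δ = -0.3477

δ = -0.3477, a = -2.3350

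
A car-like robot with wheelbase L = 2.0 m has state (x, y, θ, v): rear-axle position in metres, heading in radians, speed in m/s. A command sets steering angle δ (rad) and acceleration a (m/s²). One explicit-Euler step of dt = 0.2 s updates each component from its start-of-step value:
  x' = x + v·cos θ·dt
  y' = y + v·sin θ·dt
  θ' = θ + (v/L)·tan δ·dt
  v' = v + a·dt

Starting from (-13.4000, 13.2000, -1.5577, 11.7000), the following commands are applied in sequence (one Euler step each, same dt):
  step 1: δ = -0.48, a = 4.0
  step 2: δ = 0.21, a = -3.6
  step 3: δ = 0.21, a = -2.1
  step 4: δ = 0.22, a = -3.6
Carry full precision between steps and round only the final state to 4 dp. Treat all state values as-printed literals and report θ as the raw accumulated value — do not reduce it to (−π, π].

(-15.7135, 4.2971, -1.3953, 10.6400)

after step 1 (δ=-0.48, a=4.0): (-13.369355, 10.860201, -2.166815, 12.500000)
after step 2 (δ=0.21, a=-3.6): (-14.772735, 8.791257, -1.900387, 11.780000)
after step 3 (δ=0.21, a=-2.1): (-15.535267, 6.562069, -1.649305, 11.360000)
after step 4 (δ=0.22, a=-3.6): (-15.713455, 4.297067, -1.395273, 10.640000)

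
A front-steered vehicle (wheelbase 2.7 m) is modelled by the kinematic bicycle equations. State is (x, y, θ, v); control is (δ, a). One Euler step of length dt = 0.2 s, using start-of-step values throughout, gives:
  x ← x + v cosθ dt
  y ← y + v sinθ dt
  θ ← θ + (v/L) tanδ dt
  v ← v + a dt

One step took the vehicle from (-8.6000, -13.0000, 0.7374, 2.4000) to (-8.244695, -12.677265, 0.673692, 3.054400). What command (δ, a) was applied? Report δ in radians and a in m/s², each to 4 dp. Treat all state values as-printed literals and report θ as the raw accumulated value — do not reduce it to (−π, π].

a = (v'−v)/dt = (0.654400)/0.2 = 3.2720
Δθ = θ'−θ = -0.063708;  (v·dt/L) = 2.4000·0.2/2.7 = 0.177778
tan δ = Δθ·L/(v·dt) = -0.358358  →  δ = -0.3441

δ = -0.3441, a = 3.2720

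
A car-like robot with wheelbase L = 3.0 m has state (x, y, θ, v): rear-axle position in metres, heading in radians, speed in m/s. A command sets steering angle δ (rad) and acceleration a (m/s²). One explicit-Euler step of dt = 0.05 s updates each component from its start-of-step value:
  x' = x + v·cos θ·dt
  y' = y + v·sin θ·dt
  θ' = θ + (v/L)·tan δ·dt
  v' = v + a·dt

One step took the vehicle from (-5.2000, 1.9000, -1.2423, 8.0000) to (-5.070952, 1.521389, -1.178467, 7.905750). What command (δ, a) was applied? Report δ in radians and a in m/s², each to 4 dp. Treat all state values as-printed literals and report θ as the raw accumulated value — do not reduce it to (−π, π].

δ = 0.4465, a = -1.8850

a = (v'−v)/dt = (-0.094250)/0.05 = -1.8850
Δθ = θ'−θ = 0.063833;  (v·dt/L) = 8.0000·0.05/3.0 = 0.133333
tan δ = Δθ·L/(v·dt) = 0.478748  →  δ = 0.4465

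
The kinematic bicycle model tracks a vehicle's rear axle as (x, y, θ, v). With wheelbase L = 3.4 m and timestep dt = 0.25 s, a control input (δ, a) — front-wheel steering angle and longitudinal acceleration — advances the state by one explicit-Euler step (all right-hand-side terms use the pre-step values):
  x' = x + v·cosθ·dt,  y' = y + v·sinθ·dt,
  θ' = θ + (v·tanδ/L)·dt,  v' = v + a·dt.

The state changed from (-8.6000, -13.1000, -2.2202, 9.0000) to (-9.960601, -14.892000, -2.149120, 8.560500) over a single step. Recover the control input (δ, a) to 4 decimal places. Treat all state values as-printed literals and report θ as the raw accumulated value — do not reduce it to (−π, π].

a = (v'−v)/dt = (-0.439500)/0.25 = -1.7580
Δθ = θ'−θ = 0.071080;  (v·dt/L) = 9.0000·0.25/3.4 = 0.661765
tan δ = Δθ·L/(v·dt) = 0.107410  →  δ = 0.1070

δ = 0.1070, a = -1.7580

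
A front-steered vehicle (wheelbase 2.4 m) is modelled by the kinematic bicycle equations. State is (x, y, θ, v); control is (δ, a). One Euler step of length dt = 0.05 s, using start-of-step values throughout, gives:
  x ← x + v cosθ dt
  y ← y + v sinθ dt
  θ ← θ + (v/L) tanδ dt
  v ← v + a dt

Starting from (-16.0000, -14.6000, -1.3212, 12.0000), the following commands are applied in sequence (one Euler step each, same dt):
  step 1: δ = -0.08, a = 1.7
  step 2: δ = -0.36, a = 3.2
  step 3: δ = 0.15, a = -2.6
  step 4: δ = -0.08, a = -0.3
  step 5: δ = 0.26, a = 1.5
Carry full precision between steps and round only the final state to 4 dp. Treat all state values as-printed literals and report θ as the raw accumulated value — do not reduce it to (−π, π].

after step 1 (δ=-0.08, a=1.7): (-15.851792, -15.181407, -1.341243, 12.085000)
after step 2 (δ=-0.36, a=3.2): (-15.714300, -15.769807, -1.436010, 12.245000)
after step 3 (δ=0.15, a=-2.6): (-15.632026, -16.376504, -1.397455, 12.115000)
after step 4 (δ=-0.08, a=-0.3): (-15.527550, -16.973176, -1.417690, 12.100000)
after step 5 (δ=0.26, a=1.5): (-15.435282, -17.571099, -1.350630, 12.175000)

(-15.4353, -17.5711, -1.3506, 12.1750)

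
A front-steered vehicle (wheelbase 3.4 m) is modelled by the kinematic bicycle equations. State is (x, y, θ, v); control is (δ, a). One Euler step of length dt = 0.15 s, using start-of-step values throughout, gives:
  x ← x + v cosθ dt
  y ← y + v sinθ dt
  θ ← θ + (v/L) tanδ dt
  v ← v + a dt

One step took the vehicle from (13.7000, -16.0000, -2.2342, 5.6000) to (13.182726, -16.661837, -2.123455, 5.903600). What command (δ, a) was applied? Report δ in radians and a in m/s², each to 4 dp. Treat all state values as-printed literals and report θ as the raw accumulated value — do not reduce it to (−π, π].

a = (v'−v)/dt = (0.303600)/0.15 = 2.0240
Δθ = θ'−θ = 0.110745;  (v·dt/L) = 5.6000·0.15/3.4 = 0.247059
tan δ = Δθ·L/(v·dt) = 0.448254  →  δ = 0.4214

δ = 0.4214, a = 2.0240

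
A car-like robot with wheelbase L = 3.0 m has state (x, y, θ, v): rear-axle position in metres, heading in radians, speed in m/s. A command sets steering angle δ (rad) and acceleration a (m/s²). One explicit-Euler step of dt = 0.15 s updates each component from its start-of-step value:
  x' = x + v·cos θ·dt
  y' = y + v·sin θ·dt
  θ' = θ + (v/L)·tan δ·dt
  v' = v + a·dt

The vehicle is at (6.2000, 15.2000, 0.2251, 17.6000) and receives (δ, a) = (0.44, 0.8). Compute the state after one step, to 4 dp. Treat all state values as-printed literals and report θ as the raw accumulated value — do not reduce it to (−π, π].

x' = 6.2000 + 17.6000·cos(0.2251)·0.15 = 8.7734
y' = 15.2000 + 17.6000·sin(0.2251)·0.15 = 15.7893
θ' = 0.2251 + (17.6000/3.0)·tan(0.44)·0.15 = 0.6394
v' = 17.6000 + 0.8000·0.15 = 17.7200

(8.7734, 15.7893, 0.6394, 17.7200)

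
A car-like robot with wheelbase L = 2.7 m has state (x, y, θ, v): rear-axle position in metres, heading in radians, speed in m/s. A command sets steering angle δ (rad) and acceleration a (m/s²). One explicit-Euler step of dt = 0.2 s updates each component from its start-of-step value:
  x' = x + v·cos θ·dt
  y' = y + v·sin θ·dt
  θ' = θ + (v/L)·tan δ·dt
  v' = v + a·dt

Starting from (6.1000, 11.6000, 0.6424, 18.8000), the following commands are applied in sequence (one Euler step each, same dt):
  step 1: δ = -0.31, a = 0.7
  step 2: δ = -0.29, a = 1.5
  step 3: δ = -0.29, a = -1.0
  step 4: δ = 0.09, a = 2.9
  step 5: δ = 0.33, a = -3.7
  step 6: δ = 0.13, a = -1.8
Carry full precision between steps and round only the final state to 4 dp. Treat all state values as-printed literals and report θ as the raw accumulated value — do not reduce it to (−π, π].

(26.7956, 9.4094, 0.1603, 18.5200)

after step 1 (δ=-0.31, a=0.7): (9.110482, 13.852686, 0.196314, 18.940000)
after step 2 (δ=-0.29, a=1.5): (12.825723, 14.591558, -0.222348, 19.240000)
after step 3 (δ=-0.29, a=-1.0): (16.578994, 13.742996, -0.647641, 19.040000)
after step 4 (δ=0.09, a=2.9): (19.615909, 11.445603, -0.520364, 19.620000)
after step 5 (δ=0.33, a=-3.7): (23.020521, 9.494605, -0.022561, 18.880000)
after step 6 (δ=0.13, a=-1.8): (26.795560, 9.409421, 0.160277, 18.520000)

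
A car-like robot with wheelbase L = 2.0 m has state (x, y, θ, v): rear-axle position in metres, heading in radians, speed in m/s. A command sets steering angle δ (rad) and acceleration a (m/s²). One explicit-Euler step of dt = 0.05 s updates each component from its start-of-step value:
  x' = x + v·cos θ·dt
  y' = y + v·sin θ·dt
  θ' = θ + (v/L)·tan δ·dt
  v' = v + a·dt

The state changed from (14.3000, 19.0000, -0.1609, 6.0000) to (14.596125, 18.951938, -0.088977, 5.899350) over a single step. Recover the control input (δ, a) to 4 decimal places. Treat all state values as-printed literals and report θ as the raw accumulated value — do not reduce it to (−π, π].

a = (v'−v)/dt = (-0.100650)/0.05 = -2.0130
Δθ = θ'−θ = 0.071923;  (v·dt/L) = 6.0000·0.05/2.0 = 0.150000
tan δ = Δθ·L/(v·dt) = 0.479487  →  δ = 0.4471

δ = 0.4471, a = -2.0130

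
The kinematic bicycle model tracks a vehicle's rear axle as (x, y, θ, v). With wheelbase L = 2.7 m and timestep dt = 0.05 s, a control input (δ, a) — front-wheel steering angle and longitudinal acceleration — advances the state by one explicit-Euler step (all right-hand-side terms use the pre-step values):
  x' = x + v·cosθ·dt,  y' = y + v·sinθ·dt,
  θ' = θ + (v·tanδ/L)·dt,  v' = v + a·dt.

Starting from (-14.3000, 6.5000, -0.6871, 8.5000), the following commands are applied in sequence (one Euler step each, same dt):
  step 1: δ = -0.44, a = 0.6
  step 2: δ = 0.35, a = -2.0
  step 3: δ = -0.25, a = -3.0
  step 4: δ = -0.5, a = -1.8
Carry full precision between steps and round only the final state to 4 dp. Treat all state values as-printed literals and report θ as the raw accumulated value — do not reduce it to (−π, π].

(-13.0365, 5.3834, -0.8272, 8.1900)

after step 1 (δ=-0.44, a=0.6): (-13.971437, 6.230423, -0.761204, 8.530000)
after step 2 (δ=0.35, a=-2.0): (-13.662649, 5.936226, -0.703543, 8.430000)
after step 3 (δ=-0.25, a=-3.0): (-13.341232, 5.663548, -0.743405, 8.280000)
after step 4 (δ=-0.5, a=-1.8): (-13.036458, 5.383353, -0.827171, 8.190000)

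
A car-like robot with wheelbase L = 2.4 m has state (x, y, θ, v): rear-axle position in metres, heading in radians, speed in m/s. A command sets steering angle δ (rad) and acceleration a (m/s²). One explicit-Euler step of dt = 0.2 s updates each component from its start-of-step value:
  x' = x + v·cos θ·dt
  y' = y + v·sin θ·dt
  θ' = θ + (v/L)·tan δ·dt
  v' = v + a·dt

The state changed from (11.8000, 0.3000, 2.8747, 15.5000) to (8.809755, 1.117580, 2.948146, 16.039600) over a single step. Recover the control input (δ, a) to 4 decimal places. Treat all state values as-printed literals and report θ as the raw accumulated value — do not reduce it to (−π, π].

a = (v'−v)/dt = (0.539600)/0.2 = 2.6980
Δθ = θ'−θ = 0.073446;  (v·dt/L) = 15.5000·0.2/2.4 = 1.291667
tan δ = Δθ·L/(v·dt) = 0.056861  →  δ = 0.0568

δ = 0.0568, a = 2.6980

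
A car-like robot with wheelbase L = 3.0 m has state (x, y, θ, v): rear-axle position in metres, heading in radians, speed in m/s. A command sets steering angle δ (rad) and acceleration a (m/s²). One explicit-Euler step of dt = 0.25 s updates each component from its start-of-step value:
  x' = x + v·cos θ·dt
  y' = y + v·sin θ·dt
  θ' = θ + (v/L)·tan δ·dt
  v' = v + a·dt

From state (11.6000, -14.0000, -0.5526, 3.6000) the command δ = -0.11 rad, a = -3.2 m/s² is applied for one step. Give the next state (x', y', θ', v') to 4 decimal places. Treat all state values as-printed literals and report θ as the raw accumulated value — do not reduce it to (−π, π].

x' = 11.6000 + 3.6000·cos(-0.5526)·0.25 = 12.3660
y' = -14.0000 + 3.6000·sin(-0.5526)·0.25 = -14.4724
θ' = -0.5526 + (3.6000/3.0)·tan(-0.11)·0.25 = -0.5857
v' = 3.6000 − 3.2000·0.25 = 2.8000

(12.3660, -14.4724, -0.5857, 2.8000)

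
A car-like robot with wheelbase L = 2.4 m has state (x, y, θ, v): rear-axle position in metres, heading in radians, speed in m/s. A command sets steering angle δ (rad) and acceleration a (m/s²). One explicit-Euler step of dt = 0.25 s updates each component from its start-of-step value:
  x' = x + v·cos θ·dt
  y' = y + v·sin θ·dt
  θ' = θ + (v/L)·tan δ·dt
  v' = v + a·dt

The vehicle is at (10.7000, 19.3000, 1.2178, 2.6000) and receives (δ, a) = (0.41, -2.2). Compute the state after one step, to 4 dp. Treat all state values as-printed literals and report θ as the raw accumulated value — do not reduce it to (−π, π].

(10.9247, 19.9099, 1.3355, 2.0500)

x' = 10.7000 + 2.6000·cos(1.2178)·0.25 = 10.9247
y' = 19.3000 + 2.6000·sin(1.2178)·0.25 = 19.9099
θ' = 1.2178 + (2.6000/2.4)·tan(0.41)·0.25 = 1.3355
v' = 2.6000 − 2.2000·0.25 = 2.0500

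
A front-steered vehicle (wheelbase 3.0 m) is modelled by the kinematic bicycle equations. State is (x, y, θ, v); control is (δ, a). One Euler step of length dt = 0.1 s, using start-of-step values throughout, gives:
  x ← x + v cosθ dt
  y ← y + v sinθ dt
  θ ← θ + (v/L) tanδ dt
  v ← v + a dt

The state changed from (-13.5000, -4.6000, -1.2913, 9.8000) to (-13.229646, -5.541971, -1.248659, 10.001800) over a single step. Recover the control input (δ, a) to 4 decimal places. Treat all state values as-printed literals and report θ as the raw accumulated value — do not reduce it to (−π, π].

δ = 0.1298, a = 2.0180

a = (v'−v)/dt = (0.201800)/0.1 = 2.0180
Δθ = θ'−θ = 0.042641;  (v·dt/L) = 9.8000·0.1/3.0 = 0.326667
tan δ = Δθ·L/(v·dt) = 0.130534  →  δ = 0.1298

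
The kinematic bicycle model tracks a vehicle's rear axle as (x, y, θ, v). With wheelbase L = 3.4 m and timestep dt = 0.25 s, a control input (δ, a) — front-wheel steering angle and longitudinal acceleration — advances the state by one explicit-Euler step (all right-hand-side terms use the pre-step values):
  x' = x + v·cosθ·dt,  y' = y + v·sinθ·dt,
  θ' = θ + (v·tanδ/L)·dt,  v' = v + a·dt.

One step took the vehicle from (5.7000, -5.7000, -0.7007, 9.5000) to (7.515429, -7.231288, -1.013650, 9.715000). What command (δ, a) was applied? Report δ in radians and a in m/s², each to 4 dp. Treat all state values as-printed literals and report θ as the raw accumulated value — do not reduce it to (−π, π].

δ = -0.4212, a = 0.8600

a = (v'−v)/dt = (0.215000)/0.25 = 0.8600
Δθ = θ'−θ = -0.312950;  (v·dt/L) = 9.5000·0.25/3.4 = 0.698529
tan δ = Δθ·L/(v·dt) = -0.448013  →  δ = -0.4212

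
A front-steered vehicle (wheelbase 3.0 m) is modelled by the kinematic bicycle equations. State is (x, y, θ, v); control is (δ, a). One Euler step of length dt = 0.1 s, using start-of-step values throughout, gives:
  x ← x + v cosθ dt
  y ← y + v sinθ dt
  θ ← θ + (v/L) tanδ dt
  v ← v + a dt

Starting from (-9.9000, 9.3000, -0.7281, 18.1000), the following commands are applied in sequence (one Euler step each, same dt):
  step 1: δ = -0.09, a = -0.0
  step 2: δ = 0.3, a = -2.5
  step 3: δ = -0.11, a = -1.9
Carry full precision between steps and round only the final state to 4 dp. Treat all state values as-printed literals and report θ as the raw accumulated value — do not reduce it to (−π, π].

after step 1 (δ=-0.09, a=-0.0): (-8.548943, 8.095531, -0.782547, 18.100000)
after step 2 (δ=0.3, a=-2.5): (-7.265436, 6.819322, -0.595914, 17.850000)
after step 3 (δ=-0.11, a=-1.9): (-5.788107, 5.817463, -0.661629, 17.660000)

(-5.7881, 5.8175, -0.6616, 17.6600)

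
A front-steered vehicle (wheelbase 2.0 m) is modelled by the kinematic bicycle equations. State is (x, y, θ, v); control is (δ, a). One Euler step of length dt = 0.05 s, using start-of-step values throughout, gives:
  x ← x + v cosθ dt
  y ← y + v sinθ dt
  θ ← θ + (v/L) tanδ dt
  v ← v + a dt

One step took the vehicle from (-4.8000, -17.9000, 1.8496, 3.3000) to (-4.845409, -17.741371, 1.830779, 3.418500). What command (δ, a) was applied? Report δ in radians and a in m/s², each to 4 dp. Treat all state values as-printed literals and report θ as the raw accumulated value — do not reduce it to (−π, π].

δ = -0.2243, a = 2.3700

a = (v'−v)/dt = (0.118500)/0.05 = 2.3700
Δθ = θ'−θ = -0.018821;  (v·dt/L) = 3.3000·0.05/2.0 = 0.082500
tan δ = Δθ·L/(v·dt) = -0.228133  →  δ = -0.2243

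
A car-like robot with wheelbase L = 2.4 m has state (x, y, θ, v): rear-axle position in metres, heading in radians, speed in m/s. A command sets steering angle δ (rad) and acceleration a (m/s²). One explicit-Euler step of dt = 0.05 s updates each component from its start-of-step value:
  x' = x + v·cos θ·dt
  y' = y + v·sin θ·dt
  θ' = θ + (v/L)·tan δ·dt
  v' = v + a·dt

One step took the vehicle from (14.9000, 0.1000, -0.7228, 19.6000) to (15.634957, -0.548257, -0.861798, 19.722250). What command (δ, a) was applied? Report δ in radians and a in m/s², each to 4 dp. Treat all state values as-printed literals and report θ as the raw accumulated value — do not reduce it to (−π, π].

δ = -0.3281, a = 2.4450

a = (v'−v)/dt = (0.122250)/0.05 = 2.4450
Δθ = θ'−θ = -0.138998;  (v·dt/L) = 19.6000·0.05/2.4 = 0.408333
tan δ = Δθ·L/(v·dt) = -0.340403  →  δ = -0.3281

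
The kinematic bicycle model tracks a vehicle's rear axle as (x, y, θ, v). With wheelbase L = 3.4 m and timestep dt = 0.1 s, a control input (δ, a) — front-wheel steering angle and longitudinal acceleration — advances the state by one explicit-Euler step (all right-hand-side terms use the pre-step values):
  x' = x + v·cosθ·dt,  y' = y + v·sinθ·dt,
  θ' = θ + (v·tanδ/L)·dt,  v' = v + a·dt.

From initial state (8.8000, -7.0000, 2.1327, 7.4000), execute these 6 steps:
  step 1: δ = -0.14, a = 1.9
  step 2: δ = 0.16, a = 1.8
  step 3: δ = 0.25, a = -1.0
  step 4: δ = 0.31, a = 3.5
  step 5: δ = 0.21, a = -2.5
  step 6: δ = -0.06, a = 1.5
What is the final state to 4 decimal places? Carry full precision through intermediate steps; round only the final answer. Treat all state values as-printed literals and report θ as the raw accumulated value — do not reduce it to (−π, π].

(6.1106, -3.2583, 2.3052, 7.9200)

after step 1 (δ=-0.14, a=1.9): (8.405729, -6.373781, 2.102029, 7.590000)
after step 2 (δ=0.16, a=1.8): (8.021223, -5.719383, 2.138054, 7.770000)
after step 3 (δ=0.25, a=-1.0): (7.603724, -5.064079, 2.196407, 7.670000)
after step 4 (δ=0.31, a=3.5): (7.154574, -4.442345, 2.268670, 8.020000)
after step 5 (δ=0.21, a=-2.5): (6.639217, -3.827844, 2.318946, 7.770000)
after step 6 (δ=-0.06, a=1.5): (6.110637, -3.258343, 2.305218, 7.920000)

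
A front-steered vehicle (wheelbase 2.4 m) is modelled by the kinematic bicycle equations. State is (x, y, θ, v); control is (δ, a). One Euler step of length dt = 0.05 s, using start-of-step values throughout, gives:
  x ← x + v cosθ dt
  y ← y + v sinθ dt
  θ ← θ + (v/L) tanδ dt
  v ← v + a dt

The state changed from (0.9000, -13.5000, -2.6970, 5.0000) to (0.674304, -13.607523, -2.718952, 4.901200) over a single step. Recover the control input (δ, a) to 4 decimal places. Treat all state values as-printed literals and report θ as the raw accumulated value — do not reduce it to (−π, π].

δ = -0.2077, a = -1.9760

a = (v'−v)/dt = (-0.098800)/0.05 = -1.9760
Δθ = θ'−θ = -0.021952;  (v·dt/L) = 5.0000·0.05/2.4 = 0.104167
tan δ = Δθ·L/(v·dt) = -0.210739  →  δ = -0.2077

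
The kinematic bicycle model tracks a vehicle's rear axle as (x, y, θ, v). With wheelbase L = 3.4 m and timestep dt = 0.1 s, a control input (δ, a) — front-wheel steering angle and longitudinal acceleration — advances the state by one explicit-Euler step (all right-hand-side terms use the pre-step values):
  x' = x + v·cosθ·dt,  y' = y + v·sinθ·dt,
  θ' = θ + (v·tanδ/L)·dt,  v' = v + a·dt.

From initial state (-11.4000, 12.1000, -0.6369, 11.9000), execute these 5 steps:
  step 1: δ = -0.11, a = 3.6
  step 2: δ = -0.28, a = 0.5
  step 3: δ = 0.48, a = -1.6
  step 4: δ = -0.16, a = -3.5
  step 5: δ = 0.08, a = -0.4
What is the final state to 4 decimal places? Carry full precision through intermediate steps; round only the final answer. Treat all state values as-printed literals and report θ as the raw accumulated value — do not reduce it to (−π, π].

after step 1 (δ=-0.11, a=3.6): (-10.443308, 11.392300, -0.675556, 12.260000)
after step 2 (δ=-0.28, a=0.5): (-9.486587, 10.625644, -0.779245, 12.310000)
after step 3 (δ=0.48, a=-1.6): (-8.610799, 9.760568, -0.590753, 12.150000)
after step 4 (δ=-0.16, a=-3.5): (-7.601715, 9.083829, -0.648422, 11.800000)
after step 5 (δ=0.08, a=-0.4): (-6.661211, 8.371192, -0.620598, 11.760000)

(-6.6612, 8.3712, -0.6206, 11.7600)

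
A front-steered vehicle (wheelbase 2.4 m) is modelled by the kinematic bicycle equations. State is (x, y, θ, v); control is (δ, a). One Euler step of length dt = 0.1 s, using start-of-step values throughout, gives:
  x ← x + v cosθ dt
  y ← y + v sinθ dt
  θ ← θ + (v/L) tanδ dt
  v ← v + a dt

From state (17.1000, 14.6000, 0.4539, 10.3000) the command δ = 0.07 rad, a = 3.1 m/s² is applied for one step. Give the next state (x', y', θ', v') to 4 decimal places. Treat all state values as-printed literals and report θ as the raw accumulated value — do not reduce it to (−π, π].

x' = 17.1000 + 10.3000·cos(0.4539)·0.1 = 18.0257
y' = 14.6000 + 10.3000·sin(0.4539)·0.1 = 15.0516
θ' = 0.4539 + (10.3000/2.4)·tan(0.07)·0.1 = 0.4840
v' = 10.3000 + 3.1000·0.1 = 10.6100

(18.0257, 15.0516, 0.4840, 10.6100)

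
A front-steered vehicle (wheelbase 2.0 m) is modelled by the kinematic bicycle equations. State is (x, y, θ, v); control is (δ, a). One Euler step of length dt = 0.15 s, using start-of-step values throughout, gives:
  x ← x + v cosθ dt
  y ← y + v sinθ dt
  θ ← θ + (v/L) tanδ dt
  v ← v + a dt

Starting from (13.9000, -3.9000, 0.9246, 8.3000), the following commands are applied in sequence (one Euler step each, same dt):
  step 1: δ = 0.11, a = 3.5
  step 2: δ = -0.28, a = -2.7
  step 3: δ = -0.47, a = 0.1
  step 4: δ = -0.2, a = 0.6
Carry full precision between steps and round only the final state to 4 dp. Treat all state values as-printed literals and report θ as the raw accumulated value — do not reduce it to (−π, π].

(17.3704, -0.3014, 0.3540, 8.5250)

after step 1 (δ=0.11, a=3.5): (14.649682, -2.906017, 0.993353, 8.825000)
after step 2 (δ=-0.28, a=-2.7): (15.372296, -1.796899, 0.803028, 8.420000)
after step 3 (δ=-0.47, a=0.1): (16.249489, -0.888218, 0.482247, 8.435000)
after step 4 (δ=-0.2, a=0.6): (17.370444, -0.301432, 0.354008, 8.525000)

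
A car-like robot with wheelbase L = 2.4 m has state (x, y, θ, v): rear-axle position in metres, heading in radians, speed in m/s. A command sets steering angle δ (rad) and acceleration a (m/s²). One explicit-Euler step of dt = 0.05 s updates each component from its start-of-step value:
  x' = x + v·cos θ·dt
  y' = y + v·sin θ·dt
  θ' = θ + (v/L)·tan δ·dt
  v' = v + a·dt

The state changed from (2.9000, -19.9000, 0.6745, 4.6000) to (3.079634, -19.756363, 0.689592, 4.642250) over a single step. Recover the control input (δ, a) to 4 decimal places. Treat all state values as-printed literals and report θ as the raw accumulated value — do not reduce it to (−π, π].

a = (v'−v)/dt = (0.042250)/0.05 = 0.8450
Δθ = θ'−θ = 0.015092;  (v·dt/L) = 4.6000·0.05/2.4 = 0.095833
tan δ = Δθ·L/(v·dt) = 0.157482  →  δ = 0.1562

δ = 0.1562, a = 0.8450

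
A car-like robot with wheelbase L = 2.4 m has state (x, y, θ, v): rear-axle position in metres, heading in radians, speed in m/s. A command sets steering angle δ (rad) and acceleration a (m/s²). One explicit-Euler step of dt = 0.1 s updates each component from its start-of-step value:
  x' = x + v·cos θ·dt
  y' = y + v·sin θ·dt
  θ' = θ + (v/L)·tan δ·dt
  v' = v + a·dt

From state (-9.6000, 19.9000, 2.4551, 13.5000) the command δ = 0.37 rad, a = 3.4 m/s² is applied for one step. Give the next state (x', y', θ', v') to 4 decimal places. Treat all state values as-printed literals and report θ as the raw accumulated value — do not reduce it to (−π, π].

(-10.6442, 20.7557, 2.6733, 13.8400)

x' = -9.6000 + 13.5000·cos(2.4551)·0.1 = -10.6442
y' = 19.9000 + 13.5000·sin(2.4551)·0.1 = 20.7557
θ' = 2.4551 + (13.5000/2.4)·tan(0.37)·0.1 = 2.6733
v' = 13.5000 + 3.4000·0.1 = 13.8400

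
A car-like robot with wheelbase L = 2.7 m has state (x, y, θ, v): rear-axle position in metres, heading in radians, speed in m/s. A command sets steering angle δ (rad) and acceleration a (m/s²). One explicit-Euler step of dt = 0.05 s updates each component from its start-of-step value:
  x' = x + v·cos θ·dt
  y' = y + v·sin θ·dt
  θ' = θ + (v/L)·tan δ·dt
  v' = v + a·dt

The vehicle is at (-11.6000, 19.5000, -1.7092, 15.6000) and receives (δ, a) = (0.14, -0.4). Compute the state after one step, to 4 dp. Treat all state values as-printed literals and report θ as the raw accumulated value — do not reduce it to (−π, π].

(-11.7076, 18.7275, -1.6685, 15.5800)

x' = -11.6000 + 15.6000·cos(-1.7092)·0.05 = -11.7076
y' = 19.5000 + 15.6000·sin(-1.7092)·0.05 = 18.7275
θ' = -1.7092 + (15.6000/2.7)·tan(0.14)·0.05 = -1.6685
v' = 15.6000 − 0.4000·0.05 = 15.5800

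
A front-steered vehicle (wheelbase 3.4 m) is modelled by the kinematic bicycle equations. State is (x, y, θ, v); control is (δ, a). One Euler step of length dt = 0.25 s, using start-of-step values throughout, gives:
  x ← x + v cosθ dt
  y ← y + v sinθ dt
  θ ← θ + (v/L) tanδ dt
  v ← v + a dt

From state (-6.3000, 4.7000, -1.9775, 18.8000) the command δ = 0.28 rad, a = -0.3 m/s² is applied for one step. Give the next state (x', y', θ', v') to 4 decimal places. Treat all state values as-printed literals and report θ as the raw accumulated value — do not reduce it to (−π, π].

x' = -6.3000 + 18.8000·cos(-1.9775)·0.25 = -8.1592
y' = 4.7000 + 18.8000·sin(-1.9775)·0.25 = 0.3834
θ' = -1.9775 + (18.8000/3.4)·tan(0.28)·0.25 = -1.5800
v' = 18.8000 − 0.3000·0.25 = 18.7250

(-8.1592, 0.3834, -1.5800, 18.7250)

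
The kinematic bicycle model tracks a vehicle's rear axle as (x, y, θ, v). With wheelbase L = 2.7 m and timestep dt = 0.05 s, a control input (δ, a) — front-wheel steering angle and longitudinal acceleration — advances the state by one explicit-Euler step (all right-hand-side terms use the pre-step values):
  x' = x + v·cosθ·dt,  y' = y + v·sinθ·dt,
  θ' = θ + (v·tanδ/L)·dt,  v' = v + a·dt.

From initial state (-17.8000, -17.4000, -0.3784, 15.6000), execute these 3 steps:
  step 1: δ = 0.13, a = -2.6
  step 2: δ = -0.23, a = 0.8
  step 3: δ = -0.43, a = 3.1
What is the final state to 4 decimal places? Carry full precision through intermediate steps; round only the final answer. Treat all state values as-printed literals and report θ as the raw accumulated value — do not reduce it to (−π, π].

(-15.6342, -18.2541, -0.5394, 15.6650)

after step 1 (δ=0.13, a=-2.6): (-17.075180, -17.688159, -0.340631, 15.470000)
after step 2 (δ=-0.23, a=0.8): (-16.346122, -17.946571, -0.407709, 15.510000)
after step 3 (δ=-0.43, a=3.1): (-15.634188, -18.254063, -0.539435, 15.665000)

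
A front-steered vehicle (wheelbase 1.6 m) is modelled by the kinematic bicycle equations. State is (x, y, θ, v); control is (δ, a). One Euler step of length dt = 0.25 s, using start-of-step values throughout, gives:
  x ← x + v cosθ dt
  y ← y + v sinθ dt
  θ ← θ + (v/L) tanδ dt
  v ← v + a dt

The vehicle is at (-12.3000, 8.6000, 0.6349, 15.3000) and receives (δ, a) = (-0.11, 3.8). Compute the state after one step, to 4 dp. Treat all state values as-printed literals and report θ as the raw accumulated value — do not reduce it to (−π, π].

(-9.2204, 10.8686, 0.3709, 16.2500)

x' = -12.3000 + 15.3000·cos(0.6349)·0.25 = -9.2204
y' = 8.6000 + 15.3000·sin(0.6349)·0.25 = 10.8686
θ' = 0.6349 + (15.3000/1.6)·tan(-0.11)·0.25 = 0.3709
v' = 15.3000 + 3.8000·0.25 = 16.2500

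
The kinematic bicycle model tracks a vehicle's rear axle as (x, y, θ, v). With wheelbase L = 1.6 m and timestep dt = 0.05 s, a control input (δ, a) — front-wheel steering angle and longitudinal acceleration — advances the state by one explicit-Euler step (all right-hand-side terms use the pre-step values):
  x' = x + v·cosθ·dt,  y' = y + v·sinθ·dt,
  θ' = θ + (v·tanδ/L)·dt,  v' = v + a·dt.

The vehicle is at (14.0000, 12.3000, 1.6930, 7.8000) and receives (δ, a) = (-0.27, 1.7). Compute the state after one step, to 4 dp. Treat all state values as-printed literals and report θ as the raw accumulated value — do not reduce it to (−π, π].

x' = 14.0000 + 7.8000·cos(1.6930)·0.05 = 13.9525
y' = 12.3000 + 7.8000·sin(1.6930)·0.05 = 12.6871
θ' = 1.6930 + (7.8000/1.6)·tan(-0.27)·0.05 = 1.6255
v' = 7.8000 + 1.7000·0.05 = 7.8850

(13.9525, 12.6871, 1.6255, 7.8850)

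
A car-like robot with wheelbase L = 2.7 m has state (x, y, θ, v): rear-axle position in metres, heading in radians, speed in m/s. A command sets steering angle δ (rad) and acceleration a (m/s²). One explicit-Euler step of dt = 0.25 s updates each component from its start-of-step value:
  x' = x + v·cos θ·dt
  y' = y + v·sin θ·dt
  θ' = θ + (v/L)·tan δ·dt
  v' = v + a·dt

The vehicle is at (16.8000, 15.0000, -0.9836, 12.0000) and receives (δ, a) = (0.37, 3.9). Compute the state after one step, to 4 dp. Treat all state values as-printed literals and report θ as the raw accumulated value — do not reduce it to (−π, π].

(18.4621, 12.5025, -0.5526, 12.9750)

x' = 16.8000 + 12.0000·cos(-0.9836)·0.25 = 18.4621
y' = 15.0000 + 12.0000·sin(-0.9836)·0.25 = 12.5025
θ' = -0.9836 + (12.0000/2.7)·tan(0.37)·0.25 = -0.5526
v' = 12.0000 + 3.9000·0.25 = 12.9750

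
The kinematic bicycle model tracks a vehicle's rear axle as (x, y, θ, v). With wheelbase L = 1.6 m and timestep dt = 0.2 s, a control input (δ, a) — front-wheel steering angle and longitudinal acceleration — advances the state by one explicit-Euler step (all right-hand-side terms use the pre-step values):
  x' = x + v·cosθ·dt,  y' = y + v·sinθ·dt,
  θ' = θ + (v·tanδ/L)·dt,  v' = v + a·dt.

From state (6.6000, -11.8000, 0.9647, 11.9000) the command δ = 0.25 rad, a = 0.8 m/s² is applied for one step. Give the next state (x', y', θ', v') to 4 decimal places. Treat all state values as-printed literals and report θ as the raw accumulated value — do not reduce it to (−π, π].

(7.9558, -9.8439, 1.3445, 12.0600)

x' = 6.6000 + 11.9000·cos(0.9647)·0.2 = 7.9558
y' = -11.8000 + 11.9000·sin(0.9647)·0.2 = -9.8439
θ' = 0.9647 + (11.9000/1.6)·tan(0.25)·0.2 = 1.3445
v' = 11.9000 + 0.8000·0.2 = 12.0600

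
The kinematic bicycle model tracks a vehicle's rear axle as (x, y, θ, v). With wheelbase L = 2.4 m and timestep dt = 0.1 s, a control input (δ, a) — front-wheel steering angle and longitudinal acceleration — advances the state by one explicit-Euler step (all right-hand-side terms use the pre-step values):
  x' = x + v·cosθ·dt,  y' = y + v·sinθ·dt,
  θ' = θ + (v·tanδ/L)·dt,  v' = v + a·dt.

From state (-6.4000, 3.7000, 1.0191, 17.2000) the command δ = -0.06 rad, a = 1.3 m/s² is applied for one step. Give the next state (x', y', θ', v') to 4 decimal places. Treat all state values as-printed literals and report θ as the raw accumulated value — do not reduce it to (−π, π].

x' = -6.4000 + 17.2000·cos(1.0191)·0.1 = -5.4985
y' = 3.7000 + 17.2000·sin(1.0191)·0.1 = 5.1648
θ' = 1.0191 + (17.2000/2.4)·tan(-0.06)·0.1 = 0.9760
v' = 17.2000 + 1.3000·0.1 = 17.3300

(-5.4985, 5.1648, 0.9760, 17.3300)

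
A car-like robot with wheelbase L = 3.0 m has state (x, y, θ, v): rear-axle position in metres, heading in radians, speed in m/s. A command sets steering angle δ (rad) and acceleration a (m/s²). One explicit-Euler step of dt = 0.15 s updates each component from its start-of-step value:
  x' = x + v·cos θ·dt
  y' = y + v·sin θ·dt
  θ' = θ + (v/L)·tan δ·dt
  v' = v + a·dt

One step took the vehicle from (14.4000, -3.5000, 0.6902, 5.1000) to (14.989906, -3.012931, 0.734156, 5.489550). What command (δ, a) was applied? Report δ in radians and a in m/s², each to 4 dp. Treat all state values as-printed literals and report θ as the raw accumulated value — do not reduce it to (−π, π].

a = (v'−v)/dt = (0.389550)/0.15 = 2.5970
Δθ = θ'−θ = 0.043956;  (v·dt/L) = 5.1000·0.15/3.0 = 0.255000
tan δ = Δθ·L/(v·dt) = 0.172376  →  δ = 0.1707

δ = 0.1707, a = 2.5970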